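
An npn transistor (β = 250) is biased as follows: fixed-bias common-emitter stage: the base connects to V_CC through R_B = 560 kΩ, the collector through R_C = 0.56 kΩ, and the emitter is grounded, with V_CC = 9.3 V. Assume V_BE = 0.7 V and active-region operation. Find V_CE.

Base loop: V_CC = I_B·R_B + V_BE, so I_B = (9.3 − 0.7)/560 kΩ = 0.0154 mA.
In the active region I_C = β·I_B = 250 × 0.0154 = 3.84 mA.
Collector loop: V_CE = V_CC − I_C·R_C = 9.3 − 3.84×0.56 = 7.15 V.
Since V_CE = 7.15 V > V_CE(sat) ≈ 0.2 V, the transistor is in the active region as assumed.

V_CE ≈ 7.2 V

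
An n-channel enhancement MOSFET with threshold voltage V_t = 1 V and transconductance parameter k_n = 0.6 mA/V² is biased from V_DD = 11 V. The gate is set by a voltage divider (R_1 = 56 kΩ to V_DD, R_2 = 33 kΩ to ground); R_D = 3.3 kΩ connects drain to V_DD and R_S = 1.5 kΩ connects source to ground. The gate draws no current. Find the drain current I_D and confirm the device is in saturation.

I_D ≈ 0.9 mA

V_G = V_DD·R_2/(R_1+R_2) = 11×33/89 = 4.08 V.
Assume saturation: I_D = (k_n/2)(V_GS − V_t)² with V_GS = V_G − I_D·R_S = 4.08 − 1.5·I_D.
Substituting gives 0.675·I_D² − 3.77·I_D + 2.84 = 0, with roots I_D = 0.899 or 4.69 mA.
The root I_D = 4.69 mA gives V_GS = -2.95 V ≤ V_t, so take I_D = 0.899 mA.
Then V_GS = 2.73 V and V_DS = V_DD − I_D(R_D+R_S) = 11 − 0.899×4.8 = 6.69 V.
Saturation requires V_DS ≥ V_GS − V_t = 1.73 V; 6.69 ≥ 1.73 ✓.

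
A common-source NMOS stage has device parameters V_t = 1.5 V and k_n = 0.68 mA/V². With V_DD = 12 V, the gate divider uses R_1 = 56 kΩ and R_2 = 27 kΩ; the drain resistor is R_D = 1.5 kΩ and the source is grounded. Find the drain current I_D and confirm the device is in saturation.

V_G = V_DD·R_2/(R_1+R_2) = 12×27/83 = 3.9 V. With the source grounded, V_GS = V_G = 3.9 V.
Assume saturation: I_D = (k_n/2)(V_GS − V_t)² = (0.68/2)×(3.9 − 1.5)² = 0.34×2.4² = 1.96 mA.
V_DS = V_DD − I_D·R_D = 12 − 1.96×1.5 = 9.05 V.
Saturation requires V_DS ≥ V_GS − V_t = 2.4 V; 9.05 ≥ 2.4 ✓.

I_D ≈ 2 mA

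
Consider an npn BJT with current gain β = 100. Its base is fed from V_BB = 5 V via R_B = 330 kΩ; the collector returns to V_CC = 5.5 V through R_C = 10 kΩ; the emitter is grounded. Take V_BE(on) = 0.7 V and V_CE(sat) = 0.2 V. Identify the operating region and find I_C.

Assume active: I_B = (5 − 0.7)/330 = 0.013 mA, giving I_C = β·I_B = 1.3 mA.
But then V_CE = 5.5 − 1.3×10 = -7.53 V < V_CE(sat) = 0.2 V — impossible in the active region.
So the transistor is saturated. With V_CE = 0.2 V, I_C = (V_CC − 0.2)/R_C = 5.3/10 = 0.53 mA.
Check: β·I_B = 1.3 mA > I_C = 0.53 mA, confirming saturation.

saturation; I_C ≈ 0.53 mA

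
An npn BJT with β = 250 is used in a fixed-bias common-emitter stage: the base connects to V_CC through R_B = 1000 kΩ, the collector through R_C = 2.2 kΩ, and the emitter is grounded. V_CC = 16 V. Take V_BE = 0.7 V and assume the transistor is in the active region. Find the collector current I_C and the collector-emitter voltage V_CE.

I_C ≈ 3.8 mA, V_CE ≈ 7.6 V

Base loop: V_CC = I_B·R_B + V_BE, so I_B = (16 − 0.7)/1000 kΩ = 0.0153 mA.
In the active region I_C = β·I_B = 250 × 0.0153 = 3.83 mA.
Collector loop: V_CE = V_CC − I_C·R_C = 16 − 3.83×2.2 = 7.58 V.
Since V_CE = 7.58 V > V_CE(sat) ≈ 0.2 V, the transistor is in the active region as assumed.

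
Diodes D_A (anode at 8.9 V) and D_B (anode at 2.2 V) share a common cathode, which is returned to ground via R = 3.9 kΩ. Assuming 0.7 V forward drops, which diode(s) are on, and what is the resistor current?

Assume both conduct. Then node N would need to be at both 8.9−0.7 = 8.2 V and 2.2−0.7 = 1.5 V, which is impossible.
Assume only D_A conducts: V_N = 8.9 − 0.7 = 8.2 V, so I_R = 8.2/3.9 = 2.1 mA.
Check D_B: its anode-to-cathode voltage is 2.2 − 8.2 = -6 V < 0.7 V, so it is off. The assumption is consistent.

Only D_A conducts; I_R ≈ 2.1 mA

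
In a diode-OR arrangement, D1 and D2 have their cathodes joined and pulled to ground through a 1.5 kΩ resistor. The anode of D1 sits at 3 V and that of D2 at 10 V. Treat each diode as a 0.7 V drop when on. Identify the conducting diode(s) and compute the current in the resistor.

Assume both conduct. Then node N would need to be at both 3−0.7 = 2.3 V and 10−0.7 = 9.3 V, which is impossible.
Assume only D2 conducts: V_N = 10 − 0.7 = 9.3 V, so I_R = 9.3/1.5 = 6.2 mA.
Check D1: its anode-to-cathode voltage is 3 − 9.3 = -6.3 V < 0.7 V, so it is off. The assumption is consistent.

Only D2 conducts; I_R ≈ 6.2 mA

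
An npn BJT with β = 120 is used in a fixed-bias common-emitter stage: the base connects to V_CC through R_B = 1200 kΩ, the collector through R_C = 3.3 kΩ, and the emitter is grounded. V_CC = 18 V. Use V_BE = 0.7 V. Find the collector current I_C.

I_C ≈ 1.7 mA

Base loop: V_CC = I_B·R_B + V_BE, so I_B = (18 − 0.7)/1200 kΩ = 0.0144 mA.
In the active region I_C = β·I_B = 120 × 0.0144 = 1.73 mA.
Collector loop: V_CE = V_CC − I_C·R_C = 18 − 1.73×3.3 = 12.3 V.
Since V_CE = 12.3 V > V_CE(sat) ≈ 0.2 V, the transistor is in the active region as assumed.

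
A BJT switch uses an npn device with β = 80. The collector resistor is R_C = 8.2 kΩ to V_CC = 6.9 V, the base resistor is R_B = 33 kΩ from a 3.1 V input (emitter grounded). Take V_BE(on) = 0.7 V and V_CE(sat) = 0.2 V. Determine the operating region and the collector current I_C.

saturation; I_C ≈ 0.82 mA

Assume active: I_B = (3.1 − 0.7)/33 = 0.0727 mA, giving I_C = β·I_B = 5.82 mA.
But then V_CE = 6.9 − 5.82×8.2 = -40.8 V < V_CE(sat) = 0.2 V — impossible in the active region.
So the transistor is saturated. With V_CE = 0.2 V, I_C = (V_CC − 0.2)/R_C = 6.7/8.2 = 0.817 mA.
Check: β·I_B = 5.82 mA > I_C = 0.817 mA, confirming saturation.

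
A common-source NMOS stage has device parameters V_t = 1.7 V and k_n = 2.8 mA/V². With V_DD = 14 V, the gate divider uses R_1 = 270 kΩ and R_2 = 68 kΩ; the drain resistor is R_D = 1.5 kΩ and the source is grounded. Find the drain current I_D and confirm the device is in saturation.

I_D ≈ 1.7 mA

V_G = V_DD·R_2/(R_1+R_2) = 14×68/338 = 2.82 V. With the source grounded, V_GS = V_G = 2.82 V.
Assume saturation: I_D = (k_n/2)(V_GS − V_t)² = (2.8/2)×(2.82 − 1.7)² = 1.4×1.12² = 1.75 mA.
V_DS = V_DD − I_D·R_D = 14 − 1.75×1.5 = 11.4 V.
Saturation requires V_DS ≥ V_GS − V_t = 1.12 V; 11.4 ≥ 1.12 ✓.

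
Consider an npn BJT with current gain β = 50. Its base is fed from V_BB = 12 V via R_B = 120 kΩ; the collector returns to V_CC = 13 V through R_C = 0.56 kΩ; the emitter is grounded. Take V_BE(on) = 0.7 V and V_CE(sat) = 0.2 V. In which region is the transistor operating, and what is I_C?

Assume active. Base-emitter loop: I_B = (V_BB − V_BE)/R_B = (12 − 0.7)/120 = 0.0942 mA.
I_C = β·I_B = 50×0.0942 = 4.71 mA.
V_CE = V_CC − I_C·R_C = 13 − 4.71×0.56 = 10.4 V > V_CE(sat), so the active-region assumption holds.

active; I_C ≈ 4.7 mA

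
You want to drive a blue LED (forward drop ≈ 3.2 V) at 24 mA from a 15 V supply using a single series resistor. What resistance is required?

R ≈ 0.49 kΩ

The resistor drops V_S − V_D = 15 − 3.2 = 11.8 V at 24 mA.
R = 11.8 V / 24 mA = 0.492 kΩ.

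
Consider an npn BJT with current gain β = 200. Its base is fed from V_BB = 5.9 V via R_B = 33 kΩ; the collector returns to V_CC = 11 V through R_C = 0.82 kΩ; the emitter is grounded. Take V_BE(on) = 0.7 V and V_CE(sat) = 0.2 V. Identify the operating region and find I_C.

saturation; I_C ≈ 13 mA

Assume active: I_B = (5.9 − 0.7)/33 = 0.158 mA, giving I_C = β·I_B = 31.5 mA.
But then V_CE = 11 − 31.5×0.82 = -14.8 V < V_CE(sat) = 0.2 V — impossible in the active region.
So the transistor is saturated. With V_CE = 0.2 V, I_C = (V_CC − 0.2)/R_C = 10.8/0.82 = 13.2 mA.
Check: β·I_B = 31.5 mA > I_C = 13.2 mA, confirming saturation.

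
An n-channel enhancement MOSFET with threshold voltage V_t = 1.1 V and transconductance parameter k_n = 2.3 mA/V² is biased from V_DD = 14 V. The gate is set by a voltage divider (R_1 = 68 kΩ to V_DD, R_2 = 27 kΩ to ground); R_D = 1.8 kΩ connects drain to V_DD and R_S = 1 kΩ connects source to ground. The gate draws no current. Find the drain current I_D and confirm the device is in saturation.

I_D ≈ 1.7 mA

V_G = V_DD·R_2/(R_1+R_2) = 14×27/95 = 3.98 V.
Assume saturation: I_D = (k_n/2)(V_GS − V_t)² with V_GS = V_G − I_D·R_S = 3.98 − 1·I_D.
Substituting gives 1.15·I_D² − 7.62·I_D + 9.53 = 0, with roots I_D = 1.67 or 4.95 mA.
The root I_D = 4.95 mA gives V_GS = -0.976 V ≤ V_t, so take I_D = 1.67 mA.
Then V_GS = 2.31 V and V_DS = V_DD − I_D(R_D+R_S) = 14 − 1.67×2.8 = 9.32 V.
Saturation requires V_DS ≥ V_GS − V_t = 1.21 V; 9.32 ≥ 1.21 ✓.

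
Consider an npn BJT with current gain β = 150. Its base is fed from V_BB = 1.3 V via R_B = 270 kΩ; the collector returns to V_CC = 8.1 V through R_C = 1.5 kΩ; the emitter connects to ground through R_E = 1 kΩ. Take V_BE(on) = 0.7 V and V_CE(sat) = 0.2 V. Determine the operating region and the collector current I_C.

active; I_C ≈ 0.21 mA

Assume active. Base-emitter loop: I_B = (V_BB − V_BE)/(R_B + (β+1)R_E) = (1.3 − 0.7)/(270 + 151×1) = 0.00143 mA.
I_C = β·I_B = 150×0.00143 = 0.214 mA.
V_CE = V_CC − I_C·R_C − I_E·R_E = 8.1 − 0.214×1.5 − 0.215×1 = 7.56 V > V_CE(sat), so the active-region assumption holds.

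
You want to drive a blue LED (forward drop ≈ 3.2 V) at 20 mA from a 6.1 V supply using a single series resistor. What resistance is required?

R ≈ 0.14 kΩ

The resistor drops V_S − V_D = 6.1 − 3.2 = 2.9 V at 20 mA.
R = 2.9 V / 20 mA = 0.145 kΩ.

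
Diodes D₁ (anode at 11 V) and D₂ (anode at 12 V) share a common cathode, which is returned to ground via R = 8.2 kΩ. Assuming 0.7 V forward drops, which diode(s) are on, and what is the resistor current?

Assume both conduct. Then node N would need to be at both 11−0.7 = 10.3 V and 12−0.7 = 11.3 V, which is impossible.
Assume only D₂ conducts: V_N = 12 − 0.7 = 11.3 V, so I_R = 11.3/8.2 = 1.38 mA.
Check D₁: its anode-to-cathode voltage is 11 − 11.3 = -0.3 V < 0.7 V, so it is off. The assumption is consistent.

Only D₂ conducts; I_R ≈ 1.4 mA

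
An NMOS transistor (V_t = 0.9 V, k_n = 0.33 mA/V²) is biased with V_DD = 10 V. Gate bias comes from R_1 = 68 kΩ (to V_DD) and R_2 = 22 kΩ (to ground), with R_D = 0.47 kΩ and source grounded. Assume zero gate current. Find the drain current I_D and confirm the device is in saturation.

I_D ≈ 0.39 mA

V_G = V_DD·R_2/(R_1+R_2) = 10×22/90 = 2.44 V. With the source grounded, V_GS = V_G = 2.44 V.
Assume saturation: I_D = (k_n/2)(V_GS − V_t)² = (0.33/2)×(2.44 − 0.9)² = 0.165×1.54² = 0.394 mA.
V_DS = V_DD − I_D·R_D = 10 − 0.394×0.47 = 9.82 V.
Saturation requires V_DS ≥ V_GS − V_t = 1.54 V; 9.82 ≥ 1.54 ✓.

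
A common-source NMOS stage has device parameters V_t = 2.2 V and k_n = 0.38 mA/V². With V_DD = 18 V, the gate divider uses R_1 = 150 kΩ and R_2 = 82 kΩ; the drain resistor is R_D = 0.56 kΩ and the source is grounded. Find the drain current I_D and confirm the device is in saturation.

V_G = V_DD·R_2/(R_1+R_2) = 18×82/232 = 6.36 V. With the source grounded, V_GS = V_G = 6.36 V.
Assume saturation: I_D = (k_n/2)(V_GS − V_t)² = (0.38/2)×(6.36 − 2.2)² = 0.19×4.16² = 3.29 mA.
V_DS = V_DD − I_D·R_D = 18 − 3.29×0.56 = 16.2 V.
Saturation requires V_DS ≥ V_GS − V_t = 4.16 V; 16.2 ≥ 4.16 ✓.

I_D ≈ 3.3 mA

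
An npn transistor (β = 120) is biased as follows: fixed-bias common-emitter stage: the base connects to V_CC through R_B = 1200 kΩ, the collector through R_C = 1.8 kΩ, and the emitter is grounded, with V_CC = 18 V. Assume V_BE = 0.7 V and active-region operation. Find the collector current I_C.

I_C ≈ 1.7 mA

Base loop: V_CC = I_B·R_B + V_BE, so I_B = (18 − 0.7)/1200 kΩ = 0.0144 mA.
In the active region I_C = β·I_B = 120 × 0.0144 = 1.73 mA.
Collector loop: V_CE = V_CC − I_C·R_C = 18 − 1.73×1.8 = 14.9 V.
Since V_CE = 14.9 V > V_CE(sat) ≈ 0.2 V, the transistor is in the active region as assumed.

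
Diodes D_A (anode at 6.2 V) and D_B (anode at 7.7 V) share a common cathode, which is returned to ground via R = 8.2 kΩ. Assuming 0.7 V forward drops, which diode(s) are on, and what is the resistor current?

Assume both conduct. Then node N would need to be at both 6.2−0.7 = 5.5 V and 7.7−0.7 = 7 V, which is impossible.
Assume only D_B conducts: V_N = 7.7 − 0.7 = 7 V, so I_R = 7/8.2 = 0.854 mA.
Check D_A: its anode-to-cathode voltage is 6.2 − 7 = -0.8 V < 0.7 V, so it is off. The assumption is consistent.

Only D_B conducts; I_R ≈ 0.85 mA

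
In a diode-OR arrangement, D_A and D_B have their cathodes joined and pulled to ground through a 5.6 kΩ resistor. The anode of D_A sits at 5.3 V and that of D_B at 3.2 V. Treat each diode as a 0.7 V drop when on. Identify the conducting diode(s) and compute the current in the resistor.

Assume both conduct. Then node N would need to be at both 5.3−0.7 = 4.6 V and 3.2−0.7 = 2.5 V, which is impossible.
Assume only D_A conducts: V_N = 5.3 − 0.7 = 4.6 V, so I_R = 4.6/5.6 = 0.821 mA.
Check D_B: its anode-to-cathode voltage is 3.2 − 4.6 = -1.4 V < 0.7 V, so it is off. The assumption is consistent.

Only D_A conducts; I_R ≈ 0.82 mA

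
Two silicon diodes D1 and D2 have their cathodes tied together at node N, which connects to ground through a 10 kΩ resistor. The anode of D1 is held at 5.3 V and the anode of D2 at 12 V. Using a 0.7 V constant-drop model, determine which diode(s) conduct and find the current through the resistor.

Only D2 conducts; I_R ≈ 1.1 mA

Assume both conduct. Then node N would need to be at both 5.3−0.7 = 4.6 V and 12−0.7 = 11.3 V, which is impossible.
Assume only D2 conducts: V_N = 12 − 0.7 = 11.3 V, so I_R = 11.3/10 = 1.13 mA.
Check D1: its anode-to-cathode voltage is 5.3 − 11.3 = -6 V < 0.7 V, so it is off. The assumption is consistent.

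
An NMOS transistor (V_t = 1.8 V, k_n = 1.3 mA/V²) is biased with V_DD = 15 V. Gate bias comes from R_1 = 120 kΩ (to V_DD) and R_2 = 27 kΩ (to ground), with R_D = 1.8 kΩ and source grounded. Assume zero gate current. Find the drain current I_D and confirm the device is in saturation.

V_G = V_DD·R_2/(R_1+R_2) = 15×27/147 = 2.76 V. With the source grounded, V_GS = V_G = 2.76 V.
Assume saturation: I_D = (k_n/2)(V_GS − V_t)² = (1.3/2)×(2.76 − 1.8)² = 0.65×0.955² = 0.593 mA.
V_DS = V_DD − I_D·R_D = 15 − 0.593×1.8 = 13.9 V.
Saturation requires V_DS ≥ V_GS − V_t = 0.955 V; 13.9 ≥ 0.955 ✓.

I_D ≈ 0.59 mA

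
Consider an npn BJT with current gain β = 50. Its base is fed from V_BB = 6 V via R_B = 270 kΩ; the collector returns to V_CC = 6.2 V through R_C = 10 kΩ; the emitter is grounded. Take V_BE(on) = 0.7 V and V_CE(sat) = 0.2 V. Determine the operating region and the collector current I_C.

saturation; I_C ≈ 0.6 mA

Assume active: I_B = (6 − 0.7)/270 = 0.0196 mA, giving I_C = β·I_B = 0.981 mA.
But then V_CE = 6.2 − 0.981×10 = -3.61 V < V_CE(sat) = 0.2 V — impossible in the active region.
So the transistor is saturated. With V_CE = 0.2 V, I_C = (V_CC − 0.2)/R_C = 6/10 = 0.6 mA.
Check: β·I_B = 0.981 mA > I_C = 0.6 mA, confirming saturation.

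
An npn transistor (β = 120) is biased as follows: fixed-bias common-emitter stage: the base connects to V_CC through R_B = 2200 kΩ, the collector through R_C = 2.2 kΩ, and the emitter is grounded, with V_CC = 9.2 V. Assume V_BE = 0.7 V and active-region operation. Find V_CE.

Base loop: V_CC = I_B·R_B + V_BE, so I_B = (9.2 − 0.7)/2200 kΩ = 0.00386 mA.
In the active region I_C = β·I_B = 120 × 0.00386 = 0.464 mA.
Collector loop: V_CE = V_CC − I_C·R_C = 9.2 − 0.464×2.2 = 8.18 V.
Since V_CE = 8.18 V > V_CE(sat) ≈ 0.2 V, the transistor is in the active region as assumed.

V_CE ≈ 8.2 V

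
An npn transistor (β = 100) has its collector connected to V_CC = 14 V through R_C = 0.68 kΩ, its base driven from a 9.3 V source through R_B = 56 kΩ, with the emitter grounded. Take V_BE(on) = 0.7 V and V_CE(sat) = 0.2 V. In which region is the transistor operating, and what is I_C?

Assume active. Base-emitter loop: I_B = (V_BB − V_BE)/R_B = (9.3 − 0.7)/56 = 0.154 mA.
I_C = β·I_B = 100×0.154 = 15.4 mA.
V_CE = V_CC − I_C·R_C = 14 − 15.4×0.68 = 3.56 V > V_CE(sat), so the active-region assumption holds.

active; I_C ≈ 15 mA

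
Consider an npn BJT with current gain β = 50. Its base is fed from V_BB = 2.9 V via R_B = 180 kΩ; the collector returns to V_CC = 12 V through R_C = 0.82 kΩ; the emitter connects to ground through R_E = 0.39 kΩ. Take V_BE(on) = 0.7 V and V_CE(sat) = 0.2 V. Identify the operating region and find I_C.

Assume active. Base-emitter loop: I_B = (V_BB − V_BE)/(R_B + (β+1)R_E) = (2.9 − 0.7)/(180 + 51×0.39) = 0.011 mA.
I_C = β·I_B = 50×0.011 = 0.55 mA.
V_CE = V_CC − I_C·R_C − I_E·R_E = 12 − 0.55×0.82 − 0.561×0.39 = 11.3 V > V_CE(sat), so the active-region assumption holds.

active; I_C ≈ 0.55 mA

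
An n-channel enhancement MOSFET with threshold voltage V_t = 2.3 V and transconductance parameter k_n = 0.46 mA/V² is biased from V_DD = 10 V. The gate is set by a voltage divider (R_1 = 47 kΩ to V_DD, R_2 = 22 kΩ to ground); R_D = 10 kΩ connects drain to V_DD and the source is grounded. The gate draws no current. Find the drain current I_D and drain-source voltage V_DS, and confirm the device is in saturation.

V_G = V_DD·R_2/(R_1+R_2) = 10×22/69 = 3.19 V. With the source grounded, V_GS = V_G = 3.19 V.
Assume saturation: I_D = (k_n/2)(V_GS − V_t)² = (0.46/2)×(3.19 − 2.3)² = 0.23×0.888² = 0.182 mA.
V_DS = V_DD − I_D·R_D = 10 − 0.182×10 = 8.18 V.
Saturation requires V_DS ≥ V_GS − V_t = 0.888 V; 8.18 ≥ 0.888 ✓.

I_D ≈ 0.18 mA, V_DS ≈ 8.2 V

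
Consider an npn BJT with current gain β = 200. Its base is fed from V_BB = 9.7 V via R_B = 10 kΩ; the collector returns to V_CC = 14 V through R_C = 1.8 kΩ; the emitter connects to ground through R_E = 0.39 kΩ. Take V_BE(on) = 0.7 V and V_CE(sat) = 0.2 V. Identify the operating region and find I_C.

saturation; I_C ≈ 6.2 mA

Assume active: I_B = (9.7 − 0.7)/(10 + 201×0.39) = 0.102 mA, I_C = β·I_B = 20.4 mA.
Then V_CE = 14 − 20.4×1.8 − 20.5×0.39 = -30.6 V < 0.2 V — the active assumption fails.
Re-solve with V_CE = 0.2 V. KCL at the emitter: V_E/R_E = (V_BB−0.7−V_E)/R_B + (V_CC−0.2−V_E)/R_C, giving V_E = 2.66 V.
I_C = (V_CC − 0.2 − V_E)/R_C = (13.8 − 2.66)/1.8 = 6.19 mA.
Check: I_B = (9 − 2.66)/10 = 0.634 mA, and β·I_B = 127 mA > I_C, confirming saturation.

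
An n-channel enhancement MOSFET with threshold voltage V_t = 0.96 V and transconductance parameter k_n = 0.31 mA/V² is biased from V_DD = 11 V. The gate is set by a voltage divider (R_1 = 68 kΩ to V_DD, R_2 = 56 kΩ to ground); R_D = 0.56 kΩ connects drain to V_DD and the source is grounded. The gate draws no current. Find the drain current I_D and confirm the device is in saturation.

V_G = V_DD·R_2/(R_1+R_2) = 11×56/124 = 4.97 V. With the source grounded, V_GS = V_G = 4.97 V.
Assume saturation: I_D = (k_n/2)(V_GS − V_t)² = (0.31/2)×(4.97 − 0.96)² = 0.155×4.01² = 2.49 mA.
V_DS = V_DD − I_D·R_D = 11 − 2.49×0.56 = 9.61 V.
Saturation requires V_DS ≥ V_GS − V_t = 4.01 V; 9.61 ≥ 4.01 ✓.

I_D ≈ 2.5 mA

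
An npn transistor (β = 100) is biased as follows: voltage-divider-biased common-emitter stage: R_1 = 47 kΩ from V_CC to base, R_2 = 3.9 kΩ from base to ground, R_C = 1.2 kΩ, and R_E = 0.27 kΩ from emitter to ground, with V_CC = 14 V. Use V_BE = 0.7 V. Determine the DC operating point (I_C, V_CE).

I_C ≈ 1.2 mA, V_CE ≈ 12 V

Thevenize the base divider: V_Th = V_CC·R_2/(R_1+R_2) = 14×3.9/50.9 = 1.07 V, R_Th = R_1‖R_2 = 3.6 kΩ.
Base-emitter loop: V_Th = I_B·R_Th + V_BE + (β+1)I_B·R_E, so I_B = (1.07 − 0.7) / (3.6 + 101×0.27) = 0.0121 mA.
I_C = β·I_B = 100×0.0121 = 1.21 mA, and I_E = (β+1)I_B = 1.22 mA.
V_CE = V_CC − I_C·R_C − I_E·R_E = 14 − 1.21×1.2 − 1.22×0.27 = 12.2 V.
V_CE = 12.2 V > 0.2 V confirms active-region operation.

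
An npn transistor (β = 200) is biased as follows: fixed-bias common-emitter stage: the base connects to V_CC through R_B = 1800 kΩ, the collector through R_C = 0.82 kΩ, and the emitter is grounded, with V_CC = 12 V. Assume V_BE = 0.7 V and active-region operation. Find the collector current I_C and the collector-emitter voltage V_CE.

I_C ≈ 1.3 mA, V_CE ≈ 11 V

Base loop: V_CC = I_B·R_B + V_BE, so I_B = (12 − 0.7)/1800 kΩ = 0.00628 mA.
In the active region I_C = β·I_B = 200 × 0.00628 = 1.26 mA.
Collector loop: V_CE = V_CC − I_C·R_C = 12 − 1.26×0.82 = 11 V.
Since V_CE = 11 V > V_CE(sat) ≈ 0.2 V, the transistor is in the active region as assumed.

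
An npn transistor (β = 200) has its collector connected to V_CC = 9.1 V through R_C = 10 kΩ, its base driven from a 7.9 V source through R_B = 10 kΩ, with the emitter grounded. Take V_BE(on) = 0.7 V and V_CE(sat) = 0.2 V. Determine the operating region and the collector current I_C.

saturation; I_C ≈ 0.89 mA

Assume active: I_B = (7.9 − 0.7)/10 = 0.72 mA, giving I_C = β·I_B = 144 mA.
But then V_CE = 9.1 − 144×10 = -1430 V < V_CE(sat) = 0.2 V — impossible in the active region.
So the transistor is saturated. With V_CE = 0.2 V, I_C = (V_CC − 0.2)/R_C = 8.9/10 = 0.89 mA.
Check: β·I_B = 144 mA > I_C = 0.89 mA, confirming saturation.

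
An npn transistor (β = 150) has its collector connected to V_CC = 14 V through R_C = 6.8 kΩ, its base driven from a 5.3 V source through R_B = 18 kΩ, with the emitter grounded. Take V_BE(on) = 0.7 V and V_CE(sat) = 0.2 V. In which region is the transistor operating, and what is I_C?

Assume active: I_B = (5.3 − 0.7)/18 = 0.256 mA, giving I_C = β·I_B = 38.3 mA.
But then V_CE = 14 − 38.3×6.8 = -247 V < V_CE(sat) = 0.2 V — impossible in the active region.
So the transistor is saturated. With V_CE = 0.2 V, I_C = (V_CC − 0.2)/R_C = 13.8/6.8 = 2.03 mA.
Check: β·I_B = 38.3 mA > I_C = 2.03 mA, confirming saturation.

saturation; I_C ≈ 2 mA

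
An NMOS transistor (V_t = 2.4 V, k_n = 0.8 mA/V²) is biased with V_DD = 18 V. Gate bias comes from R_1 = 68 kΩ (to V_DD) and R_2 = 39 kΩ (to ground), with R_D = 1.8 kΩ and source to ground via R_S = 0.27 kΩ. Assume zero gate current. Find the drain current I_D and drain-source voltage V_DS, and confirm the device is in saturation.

I_D ≈ 3.9 mA, V_DS ≈ 10 V

V_G = V_DD·R_2/(R_1+R_2) = 18×39/107 = 6.56 V.
Assume saturation: I_D = (k_n/2)(V_GS − V_t)² with V_GS = V_G − I_D·R_S = 6.56 − 0.27·I_D.
Substituting gives 0.0292·I_D² − 1.9·I_D + 6.92 = 0, with roots I_D = 3.88 or 61.2 mA.
The root I_D = 61.2 mA gives V_GS = -9.97 V ≤ V_t, so take I_D = 3.88 mA.
Then V_GS = 5.51 V and V_DS = V_DD − I_D(R_D+R_S) = 18 − 3.88×2.07 = 9.97 V.
Saturation requires V_DS ≥ V_GS − V_t = 3.11 V; 9.97 ≥ 3.11 ✓.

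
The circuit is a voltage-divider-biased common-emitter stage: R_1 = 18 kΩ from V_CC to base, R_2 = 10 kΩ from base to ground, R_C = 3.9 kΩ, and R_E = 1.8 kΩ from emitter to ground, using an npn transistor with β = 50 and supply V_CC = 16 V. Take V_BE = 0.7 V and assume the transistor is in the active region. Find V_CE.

V_CE ≈ 1.4 V

Thevenize the base divider: V_Th = V_CC·R_2/(R_1+R_2) = 16×10/28 = 5.71 V, R_Th = R_1‖R_2 = 6.43 kΩ.
Base-emitter loop: V_Th = I_B·R_Th + V_BE + (β+1)I_B·R_E, so I_B = (5.71 − 0.7) / (6.43 + 51×1.8) = 0.051 mA.
I_C = β·I_B = 50×0.051 = 2.55 mA, and I_E = (β+1)I_B = 2.6 mA.
V_CE = V_CC − I_C·R_C − I_E·R_E = 16 − 2.55×3.9 − 2.6×1.8 = 1.36 V.
V_CE = 1.36 V > 0.2 V confirms active-region operation.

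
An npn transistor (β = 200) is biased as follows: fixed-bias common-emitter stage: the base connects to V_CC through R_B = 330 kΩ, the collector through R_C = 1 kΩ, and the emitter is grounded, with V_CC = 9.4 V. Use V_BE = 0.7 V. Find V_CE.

V_CE ≈ 4.1 V

Base loop: V_CC = I_B·R_B + V_BE, so I_B = (9.4 − 0.7)/330 kΩ = 0.0264 mA.
In the active region I_C = β·I_B = 200 × 0.0264 = 5.27 mA.
Collector loop: V_CE = V_CC − I_C·R_C = 9.4 − 5.27×1 = 4.13 V.
Since V_CE = 4.13 V > V_CE(sat) ≈ 0.2 V, the transistor is in the active region as assumed.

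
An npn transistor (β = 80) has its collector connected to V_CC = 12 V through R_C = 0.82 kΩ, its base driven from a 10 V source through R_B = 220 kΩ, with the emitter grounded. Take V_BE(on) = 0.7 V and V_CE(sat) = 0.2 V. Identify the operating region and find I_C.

Assume active. Base-emitter loop: I_B = (V_BB − V_BE)/R_B = (10 − 0.7)/220 = 0.0423 mA.
I_C = β·I_B = 80×0.0423 = 3.38 mA.
V_CE = V_CC − I_C·R_C = 12 − 3.38×0.82 = 9.23 V > V_CE(sat), so the active-region assumption holds.

active; I_C ≈ 3.4 mA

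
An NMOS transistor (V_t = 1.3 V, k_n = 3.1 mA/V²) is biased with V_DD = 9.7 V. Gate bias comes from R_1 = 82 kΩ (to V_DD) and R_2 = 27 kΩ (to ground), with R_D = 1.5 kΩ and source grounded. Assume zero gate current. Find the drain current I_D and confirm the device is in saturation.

V_G = V_DD·R_2/(R_1+R_2) = 9.7×27/109 = 2.4 V. With the source grounded, V_GS = V_G = 2.4 V.
Assume saturation: I_D = (k_n/2)(V_GS − V_t)² = (3.1/2)×(2.4 − 1.3)² = 1.55×1.1² = 1.88 mA.
V_DS = V_DD − I_D·R_D = 9.7 − 1.88×1.5 = 6.87 V.
Saturation requires V_DS ≥ V_GS − V_t = 1.1 V; 6.87 ≥ 1.1 ✓.

I_D ≈ 1.9 mA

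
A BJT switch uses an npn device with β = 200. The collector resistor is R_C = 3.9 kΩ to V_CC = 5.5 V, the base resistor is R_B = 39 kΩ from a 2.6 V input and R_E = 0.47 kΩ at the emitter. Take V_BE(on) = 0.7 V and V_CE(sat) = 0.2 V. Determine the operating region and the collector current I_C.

Assume active: I_B = (2.6 − 0.7)/(39 + 201×0.47) = 0.0142 mA, I_C = β·I_B = 2.85 mA.
Then V_CE = 5.5 − 2.85×3.9 − 2.86×0.47 = -6.95 V < 0.2 V — the active assumption fails.
Re-solve with V_CE = 0.2 V. KCL at the emitter: V_E/R_E = (V_BB−0.7−V_E)/R_B + (V_CC−0.2−V_E)/R_C, giving V_E = 0.584 V.
I_C = (V_CC − 0.2 − V_E)/R_C = (5.3 − 0.584)/3.9 = 1.21 mA.
Check: I_B = (1.9 − 0.584)/39 = 0.0337 mA, and β·I_B = 6.75 mA > I_C, confirming saturation.

saturation; I_C ≈ 1.2 mA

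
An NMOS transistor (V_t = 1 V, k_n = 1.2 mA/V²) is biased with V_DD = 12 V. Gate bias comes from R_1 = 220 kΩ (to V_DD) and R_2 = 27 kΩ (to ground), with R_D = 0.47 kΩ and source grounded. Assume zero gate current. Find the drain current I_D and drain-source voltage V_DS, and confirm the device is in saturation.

V_G = V_DD·R_2/(R_1+R_2) = 12×27/247 = 1.31 V. With the source grounded, V_GS = V_G = 1.31 V.
Assume saturation: I_D = (k_n/2)(V_GS − V_t)² = (1.2/2)×(1.31 − 1)² = 0.6×0.312² = 0.0583 mA.
V_DS = V_DD − I_D·R_D = 12 − 0.0583×0.47 = 12 V.
Saturation requires V_DS ≥ V_GS − V_t = 0.312 V; 12 ≥ 0.312 ✓.

I_D ≈ 0.058 mA, V_DS ≈ 12 V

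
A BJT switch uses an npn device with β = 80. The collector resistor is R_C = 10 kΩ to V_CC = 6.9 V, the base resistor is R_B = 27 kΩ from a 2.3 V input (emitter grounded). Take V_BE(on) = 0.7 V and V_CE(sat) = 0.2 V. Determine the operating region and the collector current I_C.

Assume active: I_B = (2.3 − 0.7)/27 = 0.0593 mA, giving I_C = β·I_B = 4.74 mA.
But then V_CE = 6.9 − 4.74×10 = -40.5 V < V_CE(sat) = 0.2 V — impossible in the active region.
So the transistor is saturated. With V_CE = 0.2 V, I_C = (V_CC − 0.2)/R_C = 6.7/10 = 0.67 mA.
Check: β·I_B = 4.74 mA > I_C = 0.67 mA, confirming saturation.

saturation; I_C ≈ 0.67 mA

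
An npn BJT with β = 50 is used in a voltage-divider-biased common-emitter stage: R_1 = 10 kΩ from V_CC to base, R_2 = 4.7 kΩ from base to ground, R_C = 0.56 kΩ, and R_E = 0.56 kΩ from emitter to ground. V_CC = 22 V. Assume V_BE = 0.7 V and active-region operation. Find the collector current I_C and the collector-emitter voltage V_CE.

I_C ≈ 10 mA, V_CE ≈ 11 V

Thevenize the base divider: V_Th = V_CC·R_2/(R_1+R_2) = 22×4.7/14.7 = 7.03 V, R_Th = R_1‖R_2 = 3.2 kΩ.
Base-emitter loop: V_Th = I_B·R_Th + V_BE + (β+1)I_B·R_E, so I_B = (7.03 − 0.7) / (3.2 + 51×0.56) = 0.199 mA.
I_C = β·I_B = 50×0.199 = 9.97 mA, and I_E = (β+1)I_B = 10.2 mA.
V_CE = V_CC − I_C·R_C − I_E·R_E = 22 − 9.97×0.56 − 10.2×0.56 = 10.7 V.
V_CE = 10.7 V > 0.2 V confirms active-region operation.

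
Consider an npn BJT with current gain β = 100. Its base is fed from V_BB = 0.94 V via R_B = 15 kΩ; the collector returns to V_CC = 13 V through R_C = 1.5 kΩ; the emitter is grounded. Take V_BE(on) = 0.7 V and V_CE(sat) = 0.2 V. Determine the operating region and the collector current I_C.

active; I_C ≈ 1.6 mA

Assume active. Base-emitter loop: I_B = (V_BB − V_BE)/R_B = (0.94 − 0.7)/15 = 0.016 mA.
I_C = β·I_B = 100×0.016 = 1.6 mA.
V_CE = V_CC − I_C·R_C = 13 − 1.6×1.5 = 10.6 V > V_CE(sat), so the active-region assumption holds.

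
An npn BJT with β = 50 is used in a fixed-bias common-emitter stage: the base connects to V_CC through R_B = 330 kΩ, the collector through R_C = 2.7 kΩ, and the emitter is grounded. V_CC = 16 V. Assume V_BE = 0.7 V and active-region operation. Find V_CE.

V_CE ≈ 9.7 V

Base loop: V_CC = I_B·R_B + V_BE, so I_B = (16 − 0.7)/330 kΩ = 0.0464 mA.
In the active region I_C = β·I_B = 50 × 0.0464 = 2.32 mA.
Collector loop: V_CE = V_CC − I_C·R_C = 16 − 2.32×2.7 = 9.74 V.
Since V_CE = 9.74 V > V_CE(sat) ≈ 0.2 V, the transistor is in the active region as assumed.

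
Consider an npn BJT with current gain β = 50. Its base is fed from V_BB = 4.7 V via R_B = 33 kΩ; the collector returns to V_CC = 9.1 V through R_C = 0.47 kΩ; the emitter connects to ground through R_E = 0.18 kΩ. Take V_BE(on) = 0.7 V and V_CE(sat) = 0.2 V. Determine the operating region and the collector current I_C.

Assume active. Base-emitter loop: I_B = (V_BB − V_BE)/(R_B + (β+1)R_E) = (4.7 − 0.7)/(33 + 51×0.18) = 0.0948 mA.
I_C = β·I_B = 50×0.0948 = 4.74 mA.
V_CE = V_CC − I_C·R_C − I_E·R_E = 9.1 − 4.74×0.47 − 4.84×0.18 = 6 V > V_CE(sat), so the active-region assumption holds.

active; I_C ≈ 4.7 mA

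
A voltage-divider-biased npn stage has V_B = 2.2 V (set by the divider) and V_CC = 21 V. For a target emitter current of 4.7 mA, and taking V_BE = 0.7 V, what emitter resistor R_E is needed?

V_E = V_B − V_BE = 2.2 − 0.7 = 1.5 V.
R_E = V_E / I_E = 1.5 / 4.7 = 0.319 kΩ.

R_E ≈ 0.32 kΩ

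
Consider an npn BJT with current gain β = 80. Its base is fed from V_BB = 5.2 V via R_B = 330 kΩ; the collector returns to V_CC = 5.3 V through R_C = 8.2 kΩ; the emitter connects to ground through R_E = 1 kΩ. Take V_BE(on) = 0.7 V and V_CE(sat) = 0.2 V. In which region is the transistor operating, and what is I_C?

Assume active: I_B = (5.2 − 0.7)/(330 + 81×1) = 0.0109 mA, I_C = β·I_B = 0.876 mA.
Then V_CE = 5.3 − 0.876×8.2 − 0.887×1 = -2.77 V < 0.2 V — the active assumption fails.
Re-solve with V_CE = 0.2 V. KCL at the emitter: V_E/R_E = (V_BB−0.7−V_E)/R_B + (V_CC−0.2−V_E)/R_C, giving V_E = 0.565 V.
I_C = (V_CC − 0.2 − V_E)/R_C = (5.1 − 0.565)/8.2 = 0.553 mA.
Check: I_B = (4.5 − 0.565)/330 = 0.0119 mA, and β·I_B = 0.954 mA > I_C, confirming saturation.

saturation; I_C ≈ 0.55 mA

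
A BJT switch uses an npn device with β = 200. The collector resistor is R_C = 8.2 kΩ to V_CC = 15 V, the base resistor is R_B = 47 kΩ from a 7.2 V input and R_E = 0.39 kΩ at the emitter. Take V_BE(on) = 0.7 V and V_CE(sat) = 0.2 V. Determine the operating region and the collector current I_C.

Assume active: I_B = (7.2 − 0.7)/(47 + 201×0.39) = 0.0518 mA, I_C = β·I_B = 10.4 mA.
Then V_CE = 15 − 10.4×8.2 − 10.4×0.39 = -74.1 V < 0.2 V — the active assumption fails.
Re-solve with V_CE = 0.2 V. KCL at the emitter: V_E/R_E = (V_BB−0.7−V_E)/R_B + (V_CC−0.2−V_E)/R_C, giving V_E = 0.718 V.
I_C = (V_CC − 0.2 − V_E)/R_C = (14.8 − 0.718)/8.2 = 1.72 mA.
Check: I_B = (6.5 − 0.718)/47 = 0.123 mA, and β·I_B = 24.6 mA > I_C, confirming saturation.

saturation; I_C ≈ 1.7 mA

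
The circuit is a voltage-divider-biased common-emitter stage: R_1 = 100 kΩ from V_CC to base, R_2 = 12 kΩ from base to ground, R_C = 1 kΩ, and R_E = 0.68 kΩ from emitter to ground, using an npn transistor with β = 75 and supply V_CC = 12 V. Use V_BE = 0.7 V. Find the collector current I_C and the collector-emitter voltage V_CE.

I_C ≈ 0.7 mA, V_CE ≈ 11 V

Thevenize the base divider: V_Th = V_CC·R_2/(R_1+R_2) = 12×12/112 = 1.29 V, R_Th = R_1‖R_2 = 10.7 kΩ.
Base-emitter loop: V_Th = I_B·R_Th + V_BE + (β+1)I_B·R_E, so I_B = (1.29 − 0.7) / (10.7 + 76×0.68) = 0.00939 mA.
I_C = β·I_B = 75×0.00939 = 0.704 mA, and I_E = (β+1)I_B = 0.713 mA.
V_CE = V_CC − I_C·R_C − I_E·R_E = 12 − 0.704×1 − 0.713×0.68 = 10.8 V.
V_CE = 10.8 V > 0.2 V confirms active-region operation.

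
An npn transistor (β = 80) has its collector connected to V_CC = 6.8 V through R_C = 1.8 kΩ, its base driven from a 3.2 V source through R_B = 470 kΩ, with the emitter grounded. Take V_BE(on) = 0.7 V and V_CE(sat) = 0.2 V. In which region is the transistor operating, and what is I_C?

Assume active. Base-emitter loop: I_B = (V_BB − V_BE)/R_B = (3.2 − 0.7)/470 = 0.00532 mA.
I_C = β·I_B = 80×0.00532 = 0.426 mA.
V_CE = V_CC − I_C·R_C = 6.8 − 0.426×1.8 = 6.03 V > V_CE(sat), so the active-region assumption holds.

active; I_C ≈ 0.43 mA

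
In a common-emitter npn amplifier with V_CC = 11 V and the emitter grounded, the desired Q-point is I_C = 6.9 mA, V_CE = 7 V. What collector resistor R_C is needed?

Collector loop: V_CC = I_C·R_C + V_CE.
R_C = (V_CC − V_CE)/I_C = (11 − 7)/6.9 = 0.58 kΩ.

R_C ≈ 0.58 kΩ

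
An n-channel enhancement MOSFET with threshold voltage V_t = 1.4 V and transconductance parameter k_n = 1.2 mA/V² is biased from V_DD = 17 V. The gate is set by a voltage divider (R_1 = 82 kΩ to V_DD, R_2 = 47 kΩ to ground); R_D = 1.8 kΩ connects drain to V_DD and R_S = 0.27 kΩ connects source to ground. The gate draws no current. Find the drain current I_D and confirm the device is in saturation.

V_G = V_DD·R_2/(R_1+R_2) = 17×47/129 = 6.19 V.
Assume saturation: I_D = (k_n/2)(V_GS − V_t)² with V_GS = V_G − I_D·R_S = 6.19 − 0.27·I_D.
Substituting gives 0.0437·I_D² − 2.55·I_D + 13.8 = 0, with roots I_D = 6.02 or 52.4 mA.
The root I_D = 52.4 mA gives V_GS = -7.94 V ≤ V_t, so take I_D = 6.02 mA.
Then V_GS = 4.57 V and V_DS = V_DD − I_D(R_D+R_S) = 17 − 6.02×2.07 = 4.54 V.
Saturation requires V_DS ≥ V_GS − V_t = 3.17 V; 4.54 ≥ 3.17 ✓.

I_D ≈ 6 mA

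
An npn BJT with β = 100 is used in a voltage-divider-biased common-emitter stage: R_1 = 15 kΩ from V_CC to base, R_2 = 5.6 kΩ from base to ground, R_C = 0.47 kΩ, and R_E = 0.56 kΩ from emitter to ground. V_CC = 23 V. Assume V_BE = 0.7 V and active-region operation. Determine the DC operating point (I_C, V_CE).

Thevenize the base divider: V_Th = V_CC·R_2/(R_1+R_2) = 23×5.6/20.6 = 6.25 V, R_Th = R_1‖R_2 = 4.08 kΩ.
Base-emitter loop: V_Th = I_B·R_Th + V_BE + (β+1)I_B·R_E, so I_B = (6.25 − 0.7) / (4.08 + 101×0.56) = 0.0916 mA.
I_C = β·I_B = 100×0.0916 = 9.16 mA, and I_E = (β+1)I_B = 9.25 mA.
V_CE = V_CC − I_C·R_C − I_E·R_E = 23 − 9.16×0.47 − 9.25×0.56 = 13.5 V.
V_CE = 13.5 V > 0.2 V confirms active-region operation.

I_C ≈ 9.2 mA, V_CE ≈ 14 V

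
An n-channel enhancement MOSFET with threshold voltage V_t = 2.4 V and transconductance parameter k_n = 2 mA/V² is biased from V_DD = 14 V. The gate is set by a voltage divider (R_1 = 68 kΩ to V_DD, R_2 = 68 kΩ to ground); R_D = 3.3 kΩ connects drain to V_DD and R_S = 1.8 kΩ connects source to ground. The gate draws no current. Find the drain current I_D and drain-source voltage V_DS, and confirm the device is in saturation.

V_G = V_DD·R_2/(R_1+R_2) = 14×68/136 = 7 V.
Assume saturation: I_D = (k_n/2)(V_GS − V_t)² with V_GS = V_G − I_D·R_S = 7 − 1.8·I_D.
Substituting gives 3.24·I_D² − 17.6·I_D + 21.2 = 0, with roots I_D = 1.81 or 3.61 mA.
The root I_D = 3.61 mA gives V_GS = 0.5 V ≤ V_t, so take I_D = 1.81 mA.
Then V_GS = 3.74 V and V_DS = V_DD − I_D(R_D+R_S) = 14 − 1.81×5.1 = 4.78 V.
Saturation requires V_DS ≥ V_GS − V_t = 1.34 V; 4.78 ≥ 1.34 ✓.

I_D ≈ 1.8 mA, V_DS ≈ 4.8 V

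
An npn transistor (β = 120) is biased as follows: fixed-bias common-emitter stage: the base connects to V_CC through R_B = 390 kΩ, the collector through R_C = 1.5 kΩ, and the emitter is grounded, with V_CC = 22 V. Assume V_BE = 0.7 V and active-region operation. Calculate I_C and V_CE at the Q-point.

Base loop: V_CC = I_B·R_B + V_BE, so I_B = (22 − 0.7)/390 kΩ = 0.0546 mA.
In the active region I_C = β·I_B = 120 × 0.0546 = 6.55 mA.
Collector loop: V_CE = V_CC − I_C·R_C = 22 − 6.55×1.5 = 12.2 V.
Since V_CE = 12.2 V > V_CE(sat) ≈ 0.2 V, the transistor is in the active region as assumed.

I_C ≈ 6.6 mA, V_CE ≈ 12 V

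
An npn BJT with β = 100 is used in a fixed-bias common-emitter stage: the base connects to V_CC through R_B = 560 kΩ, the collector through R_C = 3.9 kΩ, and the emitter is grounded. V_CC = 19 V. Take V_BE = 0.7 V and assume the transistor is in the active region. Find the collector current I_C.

Base loop: V_CC = I_B·R_B + V_BE, so I_B = (19 − 0.7)/560 kΩ = 0.0327 mA.
In the active region I_C = β·I_B = 100 × 0.0327 = 3.27 mA.
Collector loop: V_CE = V_CC − I_C·R_C = 19 − 3.27×3.9 = 6.26 V.
Since V_CE = 6.26 V > V_CE(sat) ≈ 0.2 V, the transistor is in the active region as assumed.

I_C ≈ 3.3 mA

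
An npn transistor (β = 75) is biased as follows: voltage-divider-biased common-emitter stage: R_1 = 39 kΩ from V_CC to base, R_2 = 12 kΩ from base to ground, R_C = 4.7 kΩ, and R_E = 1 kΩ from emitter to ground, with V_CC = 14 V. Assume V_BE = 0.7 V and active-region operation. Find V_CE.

V_CE ≈ 0.95 V

Thevenize the base divider: V_Th = V_CC·R_2/(R_1+R_2) = 14×12/51 = 3.29 V, R_Th = R_1‖R_2 = 9.18 kΩ.
Base-emitter loop: V_Th = I_B·R_Th + V_BE + (β+1)I_B·R_E, so I_B = (3.29 − 0.7) / (9.18 + 76×1) = 0.0305 mA.
I_C = β·I_B = 75×0.0305 = 2.28 mA, and I_E = (β+1)I_B = 2.31 mA.
V_CE = V_CC − I_C·R_C − I_E·R_E = 14 − 2.28×4.7 − 2.31×1 = 0.95 V.
V_CE = 0.95 V > 0.2 V confirms active-region operation.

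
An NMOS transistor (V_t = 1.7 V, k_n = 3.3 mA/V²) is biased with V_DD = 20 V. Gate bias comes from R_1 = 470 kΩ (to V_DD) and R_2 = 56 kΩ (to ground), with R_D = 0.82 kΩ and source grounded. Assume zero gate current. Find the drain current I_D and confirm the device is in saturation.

V_G = V_DD·R_2/(R_1+R_2) = 20×56/526 = 2.13 V. With the source grounded, V_GS = V_G = 2.13 V.
Assume saturation: I_D = (k_n/2)(V_GS − V_t)² = (3.3/2)×(2.13 − 1.7)² = 1.65×0.429² = 0.304 mA.
V_DS = V_DD − I_D·R_D = 20 − 0.304×0.82 = 19.8 V.
Saturation requires V_DS ≥ V_GS − V_t = 0.429 V; 19.8 ≥ 0.429 ✓.

I_D ≈ 0.3 mA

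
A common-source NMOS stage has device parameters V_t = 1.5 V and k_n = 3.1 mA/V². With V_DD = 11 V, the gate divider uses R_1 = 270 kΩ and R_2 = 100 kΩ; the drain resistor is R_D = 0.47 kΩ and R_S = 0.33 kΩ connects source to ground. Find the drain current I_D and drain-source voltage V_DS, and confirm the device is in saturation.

I_D ≈ 1.5 mA, V_DS ≈ 9.8 V

V_G = V_DD·R_2/(R_1+R_2) = 11×100/370 = 2.97 V.
Assume saturation: I_D = (k_n/2)(V_GS − V_t)² with V_GS = V_G − I_D·R_S = 2.97 − 0.33·I_D.
Substituting gives 0.169·I_D² − 2.51·I_D + 3.36 = 0, with roots I_D = 1.49 or 13.4 mA.
The root I_D = 13.4 mA gives V_GS = -1.44 V ≤ V_t, so take I_D = 1.49 mA.
Then V_GS = 2.48 V and V_DS = V_DD − I_D(R_D+R_S) = 11 − 1.49×0.8 = 9.81 V.
Saturation requires V_DS ≥ V_GS − V_t = 0.981 V; 9.81 ≥ 0.981 ✓.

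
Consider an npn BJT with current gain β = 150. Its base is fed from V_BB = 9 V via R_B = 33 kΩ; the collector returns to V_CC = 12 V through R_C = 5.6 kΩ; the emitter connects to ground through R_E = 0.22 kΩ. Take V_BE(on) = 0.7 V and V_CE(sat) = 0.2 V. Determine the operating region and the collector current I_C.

saturation; I_C ≈ 2 mA

Assume active: I_B = (9 − 0.7)/(33 + 151×0.22) = 0.125 mA, I_C = β·I_B = 18.8 mA.
Then V_CE = 12 − 18.8×5.6 − 18.9×0.22 = -97.4 V < 0.2 V — the active assumption fails.
Re-solve with V_CE = 0.2 V. KCL at the emitter: V_E/R_E = (V_BB−0.7−V_E)/R_B + (V_CC−0.2−V_E)/R_C, giving V_E = 0.496 V.
I_C = (V_CC − 0.2 − V_E)/R_C = (11.8 − 0.496)/5.6 = 2.02 mA.
Check: I_B = (8.3 − 0.496)/33 = 0.236 mA, and β·I_B = 35.5 mA > I_C, confirming saturation.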